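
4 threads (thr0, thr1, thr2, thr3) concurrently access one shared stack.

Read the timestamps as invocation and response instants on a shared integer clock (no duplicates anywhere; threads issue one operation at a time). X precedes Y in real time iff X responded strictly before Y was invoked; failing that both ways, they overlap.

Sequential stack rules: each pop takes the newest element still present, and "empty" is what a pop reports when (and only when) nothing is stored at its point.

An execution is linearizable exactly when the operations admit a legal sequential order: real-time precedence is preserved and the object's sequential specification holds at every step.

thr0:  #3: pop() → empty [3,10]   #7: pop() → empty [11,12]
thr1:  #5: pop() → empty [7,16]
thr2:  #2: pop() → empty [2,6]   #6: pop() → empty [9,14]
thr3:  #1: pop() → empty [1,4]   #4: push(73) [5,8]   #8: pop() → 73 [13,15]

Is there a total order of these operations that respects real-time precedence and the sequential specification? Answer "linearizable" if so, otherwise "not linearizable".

prefix check: 1..14 passes, 1..15 fails once #8's time-15 response joins
the 7 completed operations admit 39 real-time orders; each fails the stack replay
completion choices over the 1 pending operation (#5) were checked; none helps
take #1, #2, #3, #4, #6, #7, #8 (pending dropped): step 5 already fails, because #6 pop() → empty cannot occur there
take #1, #2, #3, #4, #7, #6, #8 (pending dropped): step 5 already fails, because #7 pop() → empty cannot occur there

not linearizable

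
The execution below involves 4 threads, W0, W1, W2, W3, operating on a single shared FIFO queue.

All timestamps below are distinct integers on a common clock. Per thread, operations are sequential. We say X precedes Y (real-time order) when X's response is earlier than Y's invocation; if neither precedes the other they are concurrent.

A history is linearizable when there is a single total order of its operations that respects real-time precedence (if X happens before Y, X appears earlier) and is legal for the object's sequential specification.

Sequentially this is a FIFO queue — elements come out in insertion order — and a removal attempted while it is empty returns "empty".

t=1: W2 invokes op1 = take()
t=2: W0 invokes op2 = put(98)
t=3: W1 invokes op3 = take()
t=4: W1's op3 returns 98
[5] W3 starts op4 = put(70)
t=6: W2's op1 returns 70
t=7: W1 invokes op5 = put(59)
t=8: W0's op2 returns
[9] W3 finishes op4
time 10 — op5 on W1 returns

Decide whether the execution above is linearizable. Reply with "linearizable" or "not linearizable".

witness order: op2, op3, op4, op1, op5
after step 1 (op2 put(98)): queue <98>
after step 2 (op3 take() → 98): queue <>
after step 3 (op4 put(70)): queue <70>
after step 4 (op1 take() → 70): queue <>
after step 5 (op5 put(59)): queue <59>

linearizable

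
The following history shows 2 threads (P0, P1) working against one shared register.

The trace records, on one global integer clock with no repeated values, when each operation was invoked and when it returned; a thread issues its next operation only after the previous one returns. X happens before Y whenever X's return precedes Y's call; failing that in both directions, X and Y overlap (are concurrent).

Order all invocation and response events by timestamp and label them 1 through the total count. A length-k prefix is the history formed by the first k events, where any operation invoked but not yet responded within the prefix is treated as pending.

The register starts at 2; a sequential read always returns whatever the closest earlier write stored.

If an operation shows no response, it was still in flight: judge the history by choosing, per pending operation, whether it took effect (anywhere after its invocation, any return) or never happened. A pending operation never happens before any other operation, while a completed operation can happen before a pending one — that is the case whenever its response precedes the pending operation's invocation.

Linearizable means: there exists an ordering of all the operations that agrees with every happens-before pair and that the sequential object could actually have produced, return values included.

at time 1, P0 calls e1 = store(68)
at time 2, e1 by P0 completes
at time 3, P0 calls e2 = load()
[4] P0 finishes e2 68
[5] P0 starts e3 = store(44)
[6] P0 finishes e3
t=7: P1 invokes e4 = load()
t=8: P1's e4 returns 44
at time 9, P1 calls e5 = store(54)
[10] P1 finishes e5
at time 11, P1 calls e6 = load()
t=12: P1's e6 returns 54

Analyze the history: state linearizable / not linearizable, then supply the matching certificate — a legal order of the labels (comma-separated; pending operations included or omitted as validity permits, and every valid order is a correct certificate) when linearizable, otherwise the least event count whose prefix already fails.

linearizable — witness: e1, e2, e3, e4, e5, e6

1. e1 store(68), leaving value 68
2. e2 load() → 68, leaving value 68
3. e3 store(44), leaving value 44
4. e4 load() → 44, leaving value 44
5. e5 store(54), leaving value 54
6. e6 load() → 54, leaving value 54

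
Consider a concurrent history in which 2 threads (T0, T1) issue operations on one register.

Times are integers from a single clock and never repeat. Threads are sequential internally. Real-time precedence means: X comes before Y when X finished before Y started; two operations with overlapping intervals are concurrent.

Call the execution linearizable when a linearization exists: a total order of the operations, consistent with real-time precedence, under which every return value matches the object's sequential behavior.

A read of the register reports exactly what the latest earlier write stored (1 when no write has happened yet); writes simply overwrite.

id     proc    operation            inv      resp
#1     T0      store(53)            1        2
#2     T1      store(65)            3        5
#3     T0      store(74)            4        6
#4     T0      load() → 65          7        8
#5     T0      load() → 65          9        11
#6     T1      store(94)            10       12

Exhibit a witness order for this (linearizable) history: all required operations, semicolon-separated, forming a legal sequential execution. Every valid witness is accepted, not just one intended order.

#1; #3; #2; #4; #5; #6

step 1: #1 store(53) — value 53
step 2: #3 store(74) — value 74
step 3: #2 store(65) — value 65
step 4: #4 load() → 65 — value 65
step 5: #5 load() → 65 — value 65
step 6: #6 store(94) — value 94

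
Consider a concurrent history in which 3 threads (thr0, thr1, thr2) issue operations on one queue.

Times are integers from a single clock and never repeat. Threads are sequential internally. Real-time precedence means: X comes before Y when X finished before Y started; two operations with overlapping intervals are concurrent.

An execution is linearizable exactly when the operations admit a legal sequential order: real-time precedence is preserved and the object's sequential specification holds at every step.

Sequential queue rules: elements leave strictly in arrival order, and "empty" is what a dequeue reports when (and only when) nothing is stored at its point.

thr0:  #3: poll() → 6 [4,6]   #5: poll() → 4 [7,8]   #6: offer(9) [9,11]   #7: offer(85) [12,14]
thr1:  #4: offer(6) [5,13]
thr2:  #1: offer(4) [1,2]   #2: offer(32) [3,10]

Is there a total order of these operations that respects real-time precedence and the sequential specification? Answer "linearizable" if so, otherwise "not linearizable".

already the first 6 events (up to #3's response at time 6) admit no linearization; the first 5 still do
the completed operations (2 total) allow one real-time order; the queue replay rejects it
include/drop combinations of the 2 pending operations (#2, #4) were all tried; none helps
e.g. #1, #3 (pending dropped): illegal at step 2, since #3 poll() → 6 cannot apply there

not linearizable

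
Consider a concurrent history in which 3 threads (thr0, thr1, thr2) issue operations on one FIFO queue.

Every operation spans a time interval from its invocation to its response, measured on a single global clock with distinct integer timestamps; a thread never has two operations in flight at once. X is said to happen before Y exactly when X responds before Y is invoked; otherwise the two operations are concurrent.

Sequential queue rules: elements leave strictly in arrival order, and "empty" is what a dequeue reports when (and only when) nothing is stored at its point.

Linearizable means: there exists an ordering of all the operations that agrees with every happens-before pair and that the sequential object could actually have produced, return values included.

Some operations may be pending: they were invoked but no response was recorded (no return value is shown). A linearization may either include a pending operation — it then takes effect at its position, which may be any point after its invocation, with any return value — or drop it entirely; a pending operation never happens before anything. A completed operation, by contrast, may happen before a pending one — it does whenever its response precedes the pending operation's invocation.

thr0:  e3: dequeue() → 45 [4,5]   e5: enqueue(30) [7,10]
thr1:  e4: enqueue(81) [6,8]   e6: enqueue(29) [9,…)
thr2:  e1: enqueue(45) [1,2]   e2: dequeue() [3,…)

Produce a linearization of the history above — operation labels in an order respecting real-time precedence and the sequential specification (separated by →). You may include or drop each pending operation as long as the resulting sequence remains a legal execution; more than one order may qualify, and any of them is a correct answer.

e1 → e3 → e2 → e4 → e5

after step 1 (e1 enqueue(45)): queue <45>
after step 2 (e3 dequeue() → 45): queue <>
after step 3 (e2 dequeue() (pending, included)): queue <>
after step 4 (e4 enqueue(81)): queue <81>
after step 5 (e5 enqueue(30)): queue <81,30>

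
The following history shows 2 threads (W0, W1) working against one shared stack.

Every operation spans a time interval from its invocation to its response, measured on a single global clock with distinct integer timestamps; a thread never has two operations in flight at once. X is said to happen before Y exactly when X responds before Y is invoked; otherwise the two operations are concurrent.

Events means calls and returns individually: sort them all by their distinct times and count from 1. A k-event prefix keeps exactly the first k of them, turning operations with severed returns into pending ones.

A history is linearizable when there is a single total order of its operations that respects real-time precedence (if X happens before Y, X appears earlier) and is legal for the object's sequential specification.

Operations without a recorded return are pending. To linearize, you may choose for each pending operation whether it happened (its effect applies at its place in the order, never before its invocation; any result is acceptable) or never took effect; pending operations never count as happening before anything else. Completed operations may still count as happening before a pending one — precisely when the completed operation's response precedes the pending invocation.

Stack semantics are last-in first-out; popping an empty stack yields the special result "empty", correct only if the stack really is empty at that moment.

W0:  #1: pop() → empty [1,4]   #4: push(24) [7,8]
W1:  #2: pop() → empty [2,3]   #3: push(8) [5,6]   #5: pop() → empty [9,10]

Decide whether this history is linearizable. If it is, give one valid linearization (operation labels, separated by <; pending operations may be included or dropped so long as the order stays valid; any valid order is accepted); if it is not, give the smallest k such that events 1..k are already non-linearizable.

events 1..9 are fine; event 10 — the response of #5 at time 10 — makes the prefix non-linearizable
5 completed operations, 2 real-time-consistent orders — every stack replay fails
sample order #1, #2, #3, #4, #5 stalls at step 5 — #5 pop() → empty has no legal effect
sample order #2, #1, #3, #4, #5 stalls at step 5 — #5 pop() → empty has no legal effect

not linearizable — minimal violating prefix: 10 events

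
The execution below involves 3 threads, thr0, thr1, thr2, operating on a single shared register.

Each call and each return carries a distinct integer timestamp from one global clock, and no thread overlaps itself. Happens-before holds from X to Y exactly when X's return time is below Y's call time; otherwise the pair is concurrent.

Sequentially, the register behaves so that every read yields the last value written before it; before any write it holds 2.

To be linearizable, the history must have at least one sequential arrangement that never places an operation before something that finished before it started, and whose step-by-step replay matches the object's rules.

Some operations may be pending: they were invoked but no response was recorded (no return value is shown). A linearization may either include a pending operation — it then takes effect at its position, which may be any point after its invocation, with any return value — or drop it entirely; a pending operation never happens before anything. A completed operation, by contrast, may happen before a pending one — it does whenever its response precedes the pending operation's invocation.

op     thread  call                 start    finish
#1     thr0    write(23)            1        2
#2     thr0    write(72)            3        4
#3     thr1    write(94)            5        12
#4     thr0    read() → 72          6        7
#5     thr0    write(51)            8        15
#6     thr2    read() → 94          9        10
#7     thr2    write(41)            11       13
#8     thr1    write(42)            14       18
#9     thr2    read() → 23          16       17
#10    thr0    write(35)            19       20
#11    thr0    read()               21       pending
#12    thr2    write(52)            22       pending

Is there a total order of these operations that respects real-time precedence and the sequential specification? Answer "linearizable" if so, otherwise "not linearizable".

not linearizable

events 1..16 are fine; event 17 — the response of #9 at time 17 — makes the prefix non-linearizable
8 completed operations, 15 real-time-consistent orders — every register replay fails
include/drop combinations of the 1 pending operation (#8) were all tried; none helps
e.g. #1, #2, #3, #4, #5, #6, #7, #9 (pending dropped): illegal at step 4, since #4 read() → 72 cannot apply there
e.g. #1, #2, #3, #4, #6, #5, #7, #9 (pending dropped): illegal at step 4, since #4 read() → 72 cannot apply there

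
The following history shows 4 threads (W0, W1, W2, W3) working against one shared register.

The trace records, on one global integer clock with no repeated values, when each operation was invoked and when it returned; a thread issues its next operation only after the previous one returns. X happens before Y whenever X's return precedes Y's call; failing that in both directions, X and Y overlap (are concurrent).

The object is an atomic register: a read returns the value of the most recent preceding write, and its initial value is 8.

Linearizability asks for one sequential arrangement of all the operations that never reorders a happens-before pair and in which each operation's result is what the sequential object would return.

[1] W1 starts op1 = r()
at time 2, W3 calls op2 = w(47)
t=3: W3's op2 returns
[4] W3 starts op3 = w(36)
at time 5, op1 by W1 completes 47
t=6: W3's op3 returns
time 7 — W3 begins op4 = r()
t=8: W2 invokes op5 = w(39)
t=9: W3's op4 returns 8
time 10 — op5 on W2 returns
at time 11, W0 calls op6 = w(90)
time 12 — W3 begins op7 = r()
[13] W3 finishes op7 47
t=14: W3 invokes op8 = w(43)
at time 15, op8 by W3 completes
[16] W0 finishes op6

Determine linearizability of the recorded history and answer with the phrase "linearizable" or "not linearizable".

not linearizable

through event 8 a valid linearization exists; event 9 (op4 responding at time 9) ends that
no legal order exists: 3 real-time-consistent candidates over 4 completed register operations, all rejected
no completion choice of the 1 pending operation (op5) rescues it — every subset was tried
for example op1, op2, op3, op4 (pending dropped) fails at step 1: op1 r() → 47 is not legal there
for example op2, op1, op3, op4 (pending dropped) fails at step 4: op4 r() → 8 is not legal there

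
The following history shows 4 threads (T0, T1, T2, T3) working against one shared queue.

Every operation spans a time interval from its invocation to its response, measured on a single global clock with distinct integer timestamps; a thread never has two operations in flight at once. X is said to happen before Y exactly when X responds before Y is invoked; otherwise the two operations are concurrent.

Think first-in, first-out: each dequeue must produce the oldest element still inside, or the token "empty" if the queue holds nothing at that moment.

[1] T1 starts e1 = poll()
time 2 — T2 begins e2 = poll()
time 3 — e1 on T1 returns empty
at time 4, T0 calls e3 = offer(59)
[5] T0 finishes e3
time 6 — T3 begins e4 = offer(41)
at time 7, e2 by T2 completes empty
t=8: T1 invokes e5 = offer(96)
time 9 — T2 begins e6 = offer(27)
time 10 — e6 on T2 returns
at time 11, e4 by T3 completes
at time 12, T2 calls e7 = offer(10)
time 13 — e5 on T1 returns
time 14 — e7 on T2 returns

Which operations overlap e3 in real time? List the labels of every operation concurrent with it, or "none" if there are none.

e2

e3 runs from 4 to 5; window-overlapping ops are concurrent
e1 [1,3]: before
e2 [2,7]: concurrent
e4 [6,11]: after
e5 [8,13]: after
e6 [9,10]: after
e7 [12,14]: after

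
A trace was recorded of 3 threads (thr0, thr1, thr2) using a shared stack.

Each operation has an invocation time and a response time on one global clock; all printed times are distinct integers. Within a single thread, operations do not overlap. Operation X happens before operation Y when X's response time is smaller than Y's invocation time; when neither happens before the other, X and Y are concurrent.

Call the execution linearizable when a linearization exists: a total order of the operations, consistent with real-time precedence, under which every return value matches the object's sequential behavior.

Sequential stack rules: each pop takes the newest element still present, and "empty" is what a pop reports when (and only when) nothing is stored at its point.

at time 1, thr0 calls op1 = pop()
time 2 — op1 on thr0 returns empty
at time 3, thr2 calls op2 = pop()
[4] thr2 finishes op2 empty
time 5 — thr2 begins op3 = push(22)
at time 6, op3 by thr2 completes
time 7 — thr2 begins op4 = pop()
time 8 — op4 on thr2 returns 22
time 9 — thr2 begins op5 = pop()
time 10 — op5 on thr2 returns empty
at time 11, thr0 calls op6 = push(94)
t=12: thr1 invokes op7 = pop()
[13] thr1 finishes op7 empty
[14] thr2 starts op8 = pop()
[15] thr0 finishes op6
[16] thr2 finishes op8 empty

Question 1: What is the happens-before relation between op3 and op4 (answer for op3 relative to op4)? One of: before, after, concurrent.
before

op3 spans [5,6], op4 spans [7,8]
resp(op3)=6 < inv(op4)=7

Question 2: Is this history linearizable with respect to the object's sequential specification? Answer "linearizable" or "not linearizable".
linearizable

witness order: op1, op2, op3, op4, op5, op7, op8, op6
step 1: op1 pop() → empty — stack <>
step 2: op2 pop() → empty — stack <>
step 3: op3 push(22) — stack <22>
step 4: op4 pop() → 22 — stack <>
step 5: op5 pop() → empty — stack <>
step 6: op7 pop() → empty — stack <>
step 7: op8 pop() → empty — stack <>
step 8: op6 push(94) — stack <94>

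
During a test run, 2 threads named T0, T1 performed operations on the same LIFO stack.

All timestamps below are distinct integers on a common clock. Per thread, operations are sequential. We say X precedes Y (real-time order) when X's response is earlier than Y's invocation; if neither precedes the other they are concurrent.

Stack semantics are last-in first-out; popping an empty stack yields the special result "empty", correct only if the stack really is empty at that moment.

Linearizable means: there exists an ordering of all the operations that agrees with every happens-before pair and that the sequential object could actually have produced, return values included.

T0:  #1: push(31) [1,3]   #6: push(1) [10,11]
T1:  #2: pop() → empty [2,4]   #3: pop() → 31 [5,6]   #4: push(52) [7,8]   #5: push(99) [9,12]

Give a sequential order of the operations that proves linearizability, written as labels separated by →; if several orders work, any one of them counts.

step 1: #2 pop() → empty — stack <>
step 2: #1 push(31) — stack <31>
step 3: #3 pop() → 31 — stack <>
step 4: #4 push(52) — stack <52>
step 5: #5 push(99) — stack <52,99>
step 6: #6 push(1) — stack <52,99,1>

#2 → #1 → #3 → #4 → #5 → #6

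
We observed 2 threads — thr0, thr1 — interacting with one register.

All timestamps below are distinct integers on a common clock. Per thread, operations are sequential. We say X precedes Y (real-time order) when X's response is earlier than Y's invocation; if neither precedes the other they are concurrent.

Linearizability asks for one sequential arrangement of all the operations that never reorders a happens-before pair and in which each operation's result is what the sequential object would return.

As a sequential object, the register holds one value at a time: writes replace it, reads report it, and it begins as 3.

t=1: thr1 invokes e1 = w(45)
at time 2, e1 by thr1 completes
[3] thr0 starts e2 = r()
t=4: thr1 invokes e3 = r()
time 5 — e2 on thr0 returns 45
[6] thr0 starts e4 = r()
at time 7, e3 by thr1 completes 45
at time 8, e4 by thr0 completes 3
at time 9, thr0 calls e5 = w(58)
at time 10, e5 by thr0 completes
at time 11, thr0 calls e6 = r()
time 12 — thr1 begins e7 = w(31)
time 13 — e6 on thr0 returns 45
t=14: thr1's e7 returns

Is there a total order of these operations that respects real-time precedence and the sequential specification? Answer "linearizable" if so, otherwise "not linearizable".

not linearizable

cut after 7 events: linearizable; cut after 8 events (e4 responds, time 8): not linearizable
4 completed operations, 3 real-time-consistent orders — every register replay fails
sample order e1, e2, e3, e4 stalls at step 4 — e4 r() → 3 has no legal effect
sample order e1, e2, e4, e3 stalls at step 3 — e4 r() → 3 has no legal effect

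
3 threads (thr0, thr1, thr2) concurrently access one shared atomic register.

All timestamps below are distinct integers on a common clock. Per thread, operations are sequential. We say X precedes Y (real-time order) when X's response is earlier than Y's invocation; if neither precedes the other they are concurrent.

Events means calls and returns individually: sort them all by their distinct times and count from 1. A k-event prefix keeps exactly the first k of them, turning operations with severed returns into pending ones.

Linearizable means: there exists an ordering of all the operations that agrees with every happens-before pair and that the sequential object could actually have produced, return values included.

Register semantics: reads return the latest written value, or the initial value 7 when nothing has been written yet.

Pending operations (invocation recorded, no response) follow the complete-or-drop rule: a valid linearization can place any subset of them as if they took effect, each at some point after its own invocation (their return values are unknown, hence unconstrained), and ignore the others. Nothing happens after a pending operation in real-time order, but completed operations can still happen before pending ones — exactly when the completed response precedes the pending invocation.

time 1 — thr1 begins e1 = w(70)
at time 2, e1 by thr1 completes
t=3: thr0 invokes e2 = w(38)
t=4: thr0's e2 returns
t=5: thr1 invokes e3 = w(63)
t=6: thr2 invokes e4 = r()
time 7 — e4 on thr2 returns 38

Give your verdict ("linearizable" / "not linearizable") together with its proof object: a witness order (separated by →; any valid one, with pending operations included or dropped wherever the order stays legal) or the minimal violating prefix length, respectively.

linearizable — witness: e1 → e2 → e4

step 1: e1 w(70) — value 70
step 2: e2 w(38) — value 38
step 3: e4 r() → 38 — value 38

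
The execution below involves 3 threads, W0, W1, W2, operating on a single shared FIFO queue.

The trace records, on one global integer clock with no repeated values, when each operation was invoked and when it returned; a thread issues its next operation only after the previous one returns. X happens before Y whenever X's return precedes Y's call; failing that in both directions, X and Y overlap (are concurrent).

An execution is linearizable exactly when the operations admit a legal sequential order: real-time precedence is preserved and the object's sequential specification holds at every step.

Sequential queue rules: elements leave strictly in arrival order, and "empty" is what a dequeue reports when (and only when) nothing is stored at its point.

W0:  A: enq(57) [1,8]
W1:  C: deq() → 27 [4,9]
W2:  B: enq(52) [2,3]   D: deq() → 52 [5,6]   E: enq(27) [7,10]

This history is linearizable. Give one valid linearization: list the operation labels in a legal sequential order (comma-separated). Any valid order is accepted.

B, D, E, A, C

after step 1 (B enq(52)): queue <52>
after step 2 (D deq() → 52): queue <>
after step 3 (E enq(27)): queue <27>
after step 4 (A enq(57)): queue <27,57>
after step 5 (C deq() → 27): queue <57>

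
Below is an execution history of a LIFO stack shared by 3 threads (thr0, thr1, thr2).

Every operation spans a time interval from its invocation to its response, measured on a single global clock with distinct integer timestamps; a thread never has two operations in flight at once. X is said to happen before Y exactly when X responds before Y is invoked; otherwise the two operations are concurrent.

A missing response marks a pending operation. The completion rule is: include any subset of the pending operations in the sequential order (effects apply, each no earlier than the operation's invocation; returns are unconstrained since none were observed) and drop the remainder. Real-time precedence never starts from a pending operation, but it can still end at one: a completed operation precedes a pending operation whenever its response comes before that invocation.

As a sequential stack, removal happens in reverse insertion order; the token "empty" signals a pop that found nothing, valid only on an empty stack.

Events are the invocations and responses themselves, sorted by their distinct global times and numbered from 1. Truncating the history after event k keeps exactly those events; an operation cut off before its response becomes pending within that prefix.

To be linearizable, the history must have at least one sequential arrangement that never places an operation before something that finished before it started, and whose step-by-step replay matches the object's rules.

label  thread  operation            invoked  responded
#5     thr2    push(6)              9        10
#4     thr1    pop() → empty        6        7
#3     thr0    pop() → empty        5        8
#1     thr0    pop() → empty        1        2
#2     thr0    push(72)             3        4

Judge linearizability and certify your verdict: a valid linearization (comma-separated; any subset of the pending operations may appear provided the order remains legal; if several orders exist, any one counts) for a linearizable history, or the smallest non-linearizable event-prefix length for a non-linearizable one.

through event 7 a valid linearization exists; event 8 (#3 responding at time 8) ends that
4 completed operations, 2 real-time-consistent orders — every LIFO stack replay fails
sample order #1, #2, #3, #4 stalls at step 3 — #3 pop() → empty has no legal effect
sample order #1, #2, #4, #3 stalls at step 3 — #4 pop() → empty has no legal effect

not linearizable — minimal violating prefix: 8 events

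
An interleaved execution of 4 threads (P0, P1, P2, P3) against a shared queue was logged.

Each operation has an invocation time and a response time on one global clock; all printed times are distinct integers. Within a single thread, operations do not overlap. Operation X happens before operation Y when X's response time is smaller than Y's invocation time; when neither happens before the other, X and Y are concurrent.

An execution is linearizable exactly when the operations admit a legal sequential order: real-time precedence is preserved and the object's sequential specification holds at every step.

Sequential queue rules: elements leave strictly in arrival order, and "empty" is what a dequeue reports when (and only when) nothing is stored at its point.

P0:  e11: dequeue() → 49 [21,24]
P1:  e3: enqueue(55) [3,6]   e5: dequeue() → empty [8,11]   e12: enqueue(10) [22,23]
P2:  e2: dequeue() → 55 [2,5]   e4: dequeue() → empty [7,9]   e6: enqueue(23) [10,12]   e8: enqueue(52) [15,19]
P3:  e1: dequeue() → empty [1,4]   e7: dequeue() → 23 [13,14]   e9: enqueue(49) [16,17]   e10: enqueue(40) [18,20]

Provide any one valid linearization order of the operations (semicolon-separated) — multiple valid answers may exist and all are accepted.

e1; e3; e2; e4; e5; e6; e7; e9; e8; e10; e11; e12

after step 1 (e1 dequeue() → empty): queue <>
after step 2 (e3 enqueue(55)): queue <55>
after step 3 (e2 dequeue() → 55): queue <>
after step 4 (e4 dequeue() → empty): queue <>
after step 5 (e5 dequeue() → empty): queue <>
after step 6 (e6 enqueue(23)): queue <23>
after step 7 (e7 dequeue() → 23): queue <>
after step 8 (e9 enqueue(49)): queue <49>
after step 9 (e8 enqueue(52)): queue <49,52>
after step 10 (e10 enqueue(40)): queue <49,52,40>
after step 11 (e11 dequeue() → 49): queue <52,40>
after step 12 (e12 enqueue(10)): queue <52,40,10>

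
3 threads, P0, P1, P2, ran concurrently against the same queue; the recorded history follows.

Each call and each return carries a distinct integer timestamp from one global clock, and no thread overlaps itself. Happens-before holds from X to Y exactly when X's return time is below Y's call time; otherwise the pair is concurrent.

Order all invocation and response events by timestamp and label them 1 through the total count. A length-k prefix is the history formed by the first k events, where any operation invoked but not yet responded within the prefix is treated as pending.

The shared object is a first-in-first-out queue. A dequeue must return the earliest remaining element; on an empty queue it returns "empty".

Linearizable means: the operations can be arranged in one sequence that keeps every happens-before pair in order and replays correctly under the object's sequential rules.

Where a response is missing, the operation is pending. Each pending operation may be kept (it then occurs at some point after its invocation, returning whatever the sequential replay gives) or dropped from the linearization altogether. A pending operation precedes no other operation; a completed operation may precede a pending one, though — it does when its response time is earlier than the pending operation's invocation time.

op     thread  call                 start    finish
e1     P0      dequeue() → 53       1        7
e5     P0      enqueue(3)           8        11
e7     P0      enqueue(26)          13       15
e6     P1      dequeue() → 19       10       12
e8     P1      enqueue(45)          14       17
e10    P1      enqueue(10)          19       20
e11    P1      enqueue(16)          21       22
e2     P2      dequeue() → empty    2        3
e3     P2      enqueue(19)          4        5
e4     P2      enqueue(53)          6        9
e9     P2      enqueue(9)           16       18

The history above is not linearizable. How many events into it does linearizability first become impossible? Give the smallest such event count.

7

one valid order for events 1..6 is e1, e2, e3:
1. e1 dequeue() (pending, included), leaving queue <>
2. e2 dequeue() → empty, leaving queue <>
3. e3 enqueue(19), leaving queue <19>
include event 7 — e1 responding at 7 — and every candidate order breaks
no escape via the 1 pending operation (e4): every completion choice fails
take e1, e2, e3 (pending dropped): step 1 already fails, because e1 dequeue() → 53 cannot occur there
take e2, e1, e3 (pending dropped): step 2 already fails, because e1 dequeue() → 53 cannot occur there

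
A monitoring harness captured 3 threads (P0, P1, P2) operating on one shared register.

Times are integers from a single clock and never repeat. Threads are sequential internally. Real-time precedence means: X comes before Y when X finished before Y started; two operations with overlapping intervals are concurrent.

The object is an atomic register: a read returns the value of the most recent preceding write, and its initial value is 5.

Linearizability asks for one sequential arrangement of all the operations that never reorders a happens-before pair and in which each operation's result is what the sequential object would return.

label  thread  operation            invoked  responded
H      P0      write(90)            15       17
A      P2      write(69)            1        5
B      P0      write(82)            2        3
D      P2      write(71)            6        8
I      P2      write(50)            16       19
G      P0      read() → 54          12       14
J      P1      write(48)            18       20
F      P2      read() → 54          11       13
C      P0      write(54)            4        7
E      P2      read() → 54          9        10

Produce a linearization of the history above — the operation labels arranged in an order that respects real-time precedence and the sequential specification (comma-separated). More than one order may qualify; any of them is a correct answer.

A, B, D, C, E, F, G, H, I, J

step 1: A write(69) — value 69
step 2: B write(82) — value 82
step 3: D write(71) — value 71
step 4: C write(54) — value 54
step 5: E read() → 54 — value 54
step 6: F read() → 54 — value 54
step 7: G read() → 54 — value 54
step 8: H write(90) — value 90
step 9: I write(50) — value 50
step 10: J write(48) — value 48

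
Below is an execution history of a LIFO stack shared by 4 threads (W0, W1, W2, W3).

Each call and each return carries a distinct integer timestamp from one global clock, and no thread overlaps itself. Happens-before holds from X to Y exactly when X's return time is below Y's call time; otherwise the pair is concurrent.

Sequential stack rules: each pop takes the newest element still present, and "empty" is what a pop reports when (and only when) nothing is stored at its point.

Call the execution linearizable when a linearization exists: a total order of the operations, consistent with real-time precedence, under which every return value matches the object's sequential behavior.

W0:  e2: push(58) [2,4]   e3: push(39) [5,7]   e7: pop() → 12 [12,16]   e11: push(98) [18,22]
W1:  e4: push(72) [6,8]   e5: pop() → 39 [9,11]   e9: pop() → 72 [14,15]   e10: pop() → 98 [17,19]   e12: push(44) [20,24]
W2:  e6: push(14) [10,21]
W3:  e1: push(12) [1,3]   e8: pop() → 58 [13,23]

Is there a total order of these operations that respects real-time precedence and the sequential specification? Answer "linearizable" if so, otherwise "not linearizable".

a witness: e1, e2, e4, e3, e5, e9, e8, e7, e6, e11, e10, e12
1. e1 push(12), leaving stack <12>
2. e2 push(58), leaving stack <12,58>
3. e4 push(72), leaving stack <12,58,72>
4. e3 push(39), leaving stack <12,58,72,39>
5. e5 pop() → 39, leaving stack <12,58,72>
6. e9 pop() → 72, leaving stack <12,58>
7. e8 pop() → 58, leaving stack <12>
8. e7 pop() → 12, leaving stack <>
9. e6 push(14), leaving stack <14>
10. e11 push(98), leaving stack <14,98>
11. e10 pop() → 98, leaving stack <14>
12. e12 push(44), leaving stack <14,44>

linearizable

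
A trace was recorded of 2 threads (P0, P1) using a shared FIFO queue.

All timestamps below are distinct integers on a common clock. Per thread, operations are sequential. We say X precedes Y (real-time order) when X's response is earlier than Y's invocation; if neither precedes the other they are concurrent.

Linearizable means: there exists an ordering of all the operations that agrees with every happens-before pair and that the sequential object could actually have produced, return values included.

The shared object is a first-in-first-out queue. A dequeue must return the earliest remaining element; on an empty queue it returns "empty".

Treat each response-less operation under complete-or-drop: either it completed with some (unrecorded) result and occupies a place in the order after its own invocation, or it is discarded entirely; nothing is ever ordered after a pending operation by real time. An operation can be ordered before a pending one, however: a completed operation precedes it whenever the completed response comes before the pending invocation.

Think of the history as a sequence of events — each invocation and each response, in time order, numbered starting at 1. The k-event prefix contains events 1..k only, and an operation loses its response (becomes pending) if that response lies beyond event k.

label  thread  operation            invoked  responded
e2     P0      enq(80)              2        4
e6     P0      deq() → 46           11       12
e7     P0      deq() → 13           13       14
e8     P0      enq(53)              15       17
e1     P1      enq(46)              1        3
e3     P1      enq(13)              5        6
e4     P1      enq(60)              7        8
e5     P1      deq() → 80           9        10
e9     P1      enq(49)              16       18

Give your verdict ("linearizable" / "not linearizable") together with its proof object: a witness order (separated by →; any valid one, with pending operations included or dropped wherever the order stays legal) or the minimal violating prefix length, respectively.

linearizable — witness: e2 → e1 → e3 → e4 → e5 → e6 → e7 → e8 → e9

1. e2 enq(80), leaving queue <80>
2. e1 enq(46), leaving queue <80,46>
3. e3 enq(13), leaving queue <80,46,13>
4. e4 enq(60), leaving queue <80,46,13,60>
5. e5 deq() → 80, leaving queue <46,13,60>
6. e6 deq() → 46, leaving queue <13,60>
7. e7 deq() → 13, leaving queue <60>
8. e8 enq(53), leaving queue <60,53>
9. e9 enq(49), leaving queue <60,53,49>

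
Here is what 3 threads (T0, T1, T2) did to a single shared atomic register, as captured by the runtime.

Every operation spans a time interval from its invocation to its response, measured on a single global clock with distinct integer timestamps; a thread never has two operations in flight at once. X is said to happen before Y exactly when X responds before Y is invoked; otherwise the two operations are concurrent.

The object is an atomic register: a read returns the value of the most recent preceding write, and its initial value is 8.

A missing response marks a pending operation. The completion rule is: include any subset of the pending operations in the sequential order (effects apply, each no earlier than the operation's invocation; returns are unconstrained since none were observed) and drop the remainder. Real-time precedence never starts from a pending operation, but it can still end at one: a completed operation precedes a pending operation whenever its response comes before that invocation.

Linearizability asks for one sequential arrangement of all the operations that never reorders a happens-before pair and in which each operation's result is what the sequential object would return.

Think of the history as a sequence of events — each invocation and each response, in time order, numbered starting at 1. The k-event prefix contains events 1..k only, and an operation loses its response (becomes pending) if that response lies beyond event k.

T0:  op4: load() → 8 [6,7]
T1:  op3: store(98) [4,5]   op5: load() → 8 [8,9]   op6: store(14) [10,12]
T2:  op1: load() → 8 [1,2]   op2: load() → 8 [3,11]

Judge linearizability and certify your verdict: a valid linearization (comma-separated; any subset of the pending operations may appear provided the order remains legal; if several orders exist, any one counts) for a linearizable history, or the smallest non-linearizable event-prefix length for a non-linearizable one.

not linearizable — minimal violating prefix: 7 events

through event 6 a valid linearization exists; event 7 (op4 responding at time 7) ends that
the sole real-time-consistent order of 3 completed operations fails the atomic register replay
include/drop combinations of the 1 pending operation (op2) were all tried; none helps
take op1, op3, op4 (pending dropped): step 3 already fails, because op4 load() → 8 cannot occur there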